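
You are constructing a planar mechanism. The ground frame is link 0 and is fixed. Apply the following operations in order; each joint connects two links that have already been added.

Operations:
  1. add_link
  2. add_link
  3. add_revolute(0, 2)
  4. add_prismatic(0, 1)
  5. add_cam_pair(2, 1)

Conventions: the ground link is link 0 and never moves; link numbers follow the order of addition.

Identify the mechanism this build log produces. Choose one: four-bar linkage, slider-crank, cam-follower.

links: 3 (incl. ground); joints: 1 revolute, 1 prismatic, 1 higher (cam) pair, forming one closed loop
3 links, revolute + prismatic + higher pair in one loop → cam-follower

cam-follower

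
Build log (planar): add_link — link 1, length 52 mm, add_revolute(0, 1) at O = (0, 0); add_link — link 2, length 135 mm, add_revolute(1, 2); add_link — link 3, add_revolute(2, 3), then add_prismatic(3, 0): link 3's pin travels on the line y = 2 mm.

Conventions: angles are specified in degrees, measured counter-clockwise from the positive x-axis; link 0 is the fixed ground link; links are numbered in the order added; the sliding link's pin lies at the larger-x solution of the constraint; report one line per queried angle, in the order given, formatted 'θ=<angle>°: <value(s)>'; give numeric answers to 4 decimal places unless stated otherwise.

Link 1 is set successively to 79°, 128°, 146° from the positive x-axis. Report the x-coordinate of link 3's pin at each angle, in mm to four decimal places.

geometry: r = 52 mm, L = 135 mm, e = 2 mm
θ=79°: crank pin P = (r cos θ, r sin θ) = (9.922068, 51.044614)
θ=79°: h = r sin θ − e = 51.044614 − 2 = 49.044614
θ=79°: x = r cos θ + √(L² − h²) = 9.922068 + 125.776094 = 135.698162
θ=128°: crank pin P = (r cos θ, r sin θ) = (-32.014397, 40.976559)
θ=128°: h = r sin θ − e = 40.976559 − 2 = 38.976559
θ=128°: x = r cos θ + √(L² − h²) = -32.014397 + 129.251026 = 97.236630
θ=146°: crank pin P = (r cos θ, r sin θ) = (-43.109954, 29.078031)
θ=146°: h = r sin θ − e = 29.078031 − 2 = 27.078031
θ=146°: x = r cos θ + √(L² − h²) = -43.109954 + 132.256494 = 89.146540

θ=79°: 135.6982
θ=128°: 97.2366
θ=146°: 89.1465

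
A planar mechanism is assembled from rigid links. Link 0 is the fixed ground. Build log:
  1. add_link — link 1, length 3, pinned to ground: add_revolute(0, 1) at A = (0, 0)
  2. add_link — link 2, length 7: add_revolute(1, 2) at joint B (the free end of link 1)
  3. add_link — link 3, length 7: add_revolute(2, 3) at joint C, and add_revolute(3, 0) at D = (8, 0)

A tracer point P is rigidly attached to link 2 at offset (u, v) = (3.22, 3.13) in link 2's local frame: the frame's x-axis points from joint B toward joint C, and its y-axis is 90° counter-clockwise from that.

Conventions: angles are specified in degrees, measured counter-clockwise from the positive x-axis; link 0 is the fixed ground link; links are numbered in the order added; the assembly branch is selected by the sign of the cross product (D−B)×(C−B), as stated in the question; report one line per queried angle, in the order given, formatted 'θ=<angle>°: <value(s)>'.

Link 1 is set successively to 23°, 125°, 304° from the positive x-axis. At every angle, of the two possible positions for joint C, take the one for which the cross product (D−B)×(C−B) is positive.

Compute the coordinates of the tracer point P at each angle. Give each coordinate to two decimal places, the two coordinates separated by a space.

A=(0,0), D=(8.00,0)
θ=23°: B = A + 3.00·(cos23°, sin23°) = (2.7615, 1.1722)
θ=23°: |BD| = 5.3680
θ=23°: circle(B,7.00) ∩ circle(D,7.00): a=2.6840, h=6.4650
θ=23°:   candidates: C₊=(6.7925,6.8951) cross=34.704; C₋=(3.9690,-5.7229) cross=-34.704
θ=23°:   branch + wants cross > 0 → take C=(6.7925,6.8951) (cross=34.704)
θ=23°: ex = (C−B)/|BC| = (0.5759,0.8176); ey = (-0.8176,0.5759)
θ=23°: P = B + 3.22·ex + 3.13·ey = (2.0568,5.6071)
θ=125°: B = A + 3.00·(cos125°, sin125°) = (-1.7207, 2.4575)
θ=125°: |BD| = 10.0265
θ=125°: circle(B,7.00) ∩ circle(D,7.00): a=5.0133, h=4.8854
θ=125°:   candidates: C₊=(4.3370,5.9651) cross=48.984; C₋=(1.9422,-3.5077) cross=-48.984
θ=125°:   branch + wants cross > 0 → take C=(4.3370,5.9651) (cross=48.984)
θ=125°: ex = (C−B)/|BC| = (0.8654,0.5011); ey = (-0.5011,0.8654)
θ=125°: P = B + 3.22·ex + 3.13·ey = (-0.5026,6.7797)
θ=304°: B = A + 3.00·(cos304°, sin304°) = (1.6776, -2.4871)
θ=304°: |BD| = 6.7940
θ=304°: circle(B,7.00) ∩ circle(D,7.00): a=3.3970, h=6.1205
θ=304°:   candidates: C₊=(2.5982,4.4521) cross=41.583; C₋=(7.0793,-6.9392) cross=-41.583
θ=304°:   branch + wants cross > 0 → take C=(2.5982,4.4521) (cross=41.583)
θ=304°: ex = (C−B)/|BC| = (0.1315,0.9913); ey = (-0.9913,0.1315)
θ=304°: P = B + 3.22·ex + 3.13·ey = (-1.0017,1.1166)

θ=23°: 2.06 5.61
θ=125°: -0.50 6.78
θ=304°: -1.00 1.12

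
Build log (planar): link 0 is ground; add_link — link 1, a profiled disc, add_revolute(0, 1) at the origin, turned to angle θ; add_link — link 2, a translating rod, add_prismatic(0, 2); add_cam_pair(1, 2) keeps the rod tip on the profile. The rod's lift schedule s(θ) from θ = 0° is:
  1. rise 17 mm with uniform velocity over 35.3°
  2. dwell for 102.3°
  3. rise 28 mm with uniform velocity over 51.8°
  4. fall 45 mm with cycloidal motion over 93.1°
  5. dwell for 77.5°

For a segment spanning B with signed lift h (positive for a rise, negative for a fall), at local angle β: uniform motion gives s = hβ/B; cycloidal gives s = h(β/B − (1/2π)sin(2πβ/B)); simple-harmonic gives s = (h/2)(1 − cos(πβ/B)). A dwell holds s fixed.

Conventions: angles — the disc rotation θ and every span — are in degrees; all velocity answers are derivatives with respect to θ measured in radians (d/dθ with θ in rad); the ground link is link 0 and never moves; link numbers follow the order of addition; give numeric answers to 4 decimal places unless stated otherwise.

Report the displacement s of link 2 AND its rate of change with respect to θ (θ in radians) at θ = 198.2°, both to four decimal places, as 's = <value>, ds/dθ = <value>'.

seg 1 [0°–35.3°] uniform, h=17: full span → s += 17 → s = 17.0000
seg 2 [35.3°–137.6°] dwell: s stays 17.0000
seg 3 [137.6°–189.4°] uniform, h=28: full span → s += 28 → s = 45.0000
seg 4 [189.4°–282.5°] cycloidal, h=-45: θ=198.2° here. β=8.8, B=93.1. -45·(0.0945 − sin(2π·0.0945)/(2π)) = -0.2457 → s = 44.7543
velocity in seg [189.4°–282.5°] (cycloidal), θ in radians: β = 8.8° = 0.1536 rad, B = 93.1° = 1.6249 rad; ds/dθ = (h/B)(1 − cos(2πβ/B)) = ((-45)/1.6249)(1 − cos(2π·0.0945)) = -4.742182 mm/rad

s = 44.7543, ds/dθ = -4.7422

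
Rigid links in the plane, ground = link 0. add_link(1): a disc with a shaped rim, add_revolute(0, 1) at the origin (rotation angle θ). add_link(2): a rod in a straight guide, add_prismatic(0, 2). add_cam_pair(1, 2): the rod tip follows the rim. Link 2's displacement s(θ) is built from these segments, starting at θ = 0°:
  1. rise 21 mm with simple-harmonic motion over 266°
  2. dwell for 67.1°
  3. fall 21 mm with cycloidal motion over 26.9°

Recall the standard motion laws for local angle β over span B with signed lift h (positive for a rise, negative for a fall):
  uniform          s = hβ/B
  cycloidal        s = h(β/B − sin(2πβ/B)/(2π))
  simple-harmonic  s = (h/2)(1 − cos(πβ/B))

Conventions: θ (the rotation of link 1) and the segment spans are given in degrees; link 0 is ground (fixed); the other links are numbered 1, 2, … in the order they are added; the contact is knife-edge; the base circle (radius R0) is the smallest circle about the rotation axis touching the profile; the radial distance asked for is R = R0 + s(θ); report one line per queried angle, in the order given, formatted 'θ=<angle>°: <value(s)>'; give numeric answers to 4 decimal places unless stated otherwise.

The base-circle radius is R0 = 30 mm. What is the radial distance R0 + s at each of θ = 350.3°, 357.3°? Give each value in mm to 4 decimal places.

segment 1 (0° to 266°, simple-harmonic, h = 21) is passed completely: s = 0.0000 + (21) = 21.0000
segment 2 (266° to 333.1°, dwell): s unchanged at 21.0000
θ = 350.3° falls in segment 3 (333.1° to 360°, cycloidal, h = -21): β = 350.3 − 333.1 = 17.2°, B = 26.9°; Δs = -21·(0.6394 − sin(2π·0.6394)/(2π)) = -15.9948; s = 21.0000 − 15.9948 = 5.0052
θ = 357.3° falls in segment 3 (333.1° to 360°, cycloidal, h = -21): β = 357.3 − 333.1 = 24.2°, B = 26.9°; Δs = -21·(0.8996 − sin(2π·0.8996)/(2π)) = -20.8630; s = 21.0000 − 20.8630 = 0.1370
θ=350.3°: R = R0 + s = 30 + 5.0052 = 35.0052
θ=357.3°: R = R0 + s = 30 + 0.1370 = 30.1370

θ=350.3°: 35.0052
θ=357.3°: 30.1370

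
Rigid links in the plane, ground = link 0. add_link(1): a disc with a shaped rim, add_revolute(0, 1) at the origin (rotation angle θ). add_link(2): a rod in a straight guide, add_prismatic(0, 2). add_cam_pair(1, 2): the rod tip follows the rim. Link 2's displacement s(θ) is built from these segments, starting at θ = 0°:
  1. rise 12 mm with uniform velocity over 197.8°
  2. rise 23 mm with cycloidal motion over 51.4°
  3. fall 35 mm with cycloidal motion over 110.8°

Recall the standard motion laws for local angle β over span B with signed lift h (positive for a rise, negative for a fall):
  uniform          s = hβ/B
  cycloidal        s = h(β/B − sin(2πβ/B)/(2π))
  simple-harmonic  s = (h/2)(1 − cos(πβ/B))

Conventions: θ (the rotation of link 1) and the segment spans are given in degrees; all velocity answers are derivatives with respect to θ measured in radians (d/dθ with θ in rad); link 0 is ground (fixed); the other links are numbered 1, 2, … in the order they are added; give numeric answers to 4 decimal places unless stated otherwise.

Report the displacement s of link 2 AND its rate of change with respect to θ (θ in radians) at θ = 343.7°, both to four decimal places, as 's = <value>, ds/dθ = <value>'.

segment 1 (0° to 197.8°, uniform, h = 12) is passed completely: s = 0.0000 + (12) = 12.0000
segment 2 (197.8° to 249.2°, cycloidal, h = 23) is passed completely: s = 12.0000 + (23) = 35.0000
θ = 343.7° falls in segment 3 (249.2° to 360°, cycloidal, h = -35): β = 343.7 − 249.2 = 94.5°, B = 110.8°; Δs = -35·(0.8529 − sin(2π·0.8529)/(2π)) = -34.2975; s = 35.0000 − 34.2975 = 0.7025
velocity in seg [249.2°–360°] (cycloidal), θ in radians: β = 94.5° = 1.6493 rad, B = 110.8° = 1.9338 rad; ds/dθ = (h/B)(1 − cos(2πβ/B)) = ((-35)/1.9338)(1 − cos(2π·0.8529)) = -7.196674 mm/rad

s = 0.7025, ds/dθ = -7.1967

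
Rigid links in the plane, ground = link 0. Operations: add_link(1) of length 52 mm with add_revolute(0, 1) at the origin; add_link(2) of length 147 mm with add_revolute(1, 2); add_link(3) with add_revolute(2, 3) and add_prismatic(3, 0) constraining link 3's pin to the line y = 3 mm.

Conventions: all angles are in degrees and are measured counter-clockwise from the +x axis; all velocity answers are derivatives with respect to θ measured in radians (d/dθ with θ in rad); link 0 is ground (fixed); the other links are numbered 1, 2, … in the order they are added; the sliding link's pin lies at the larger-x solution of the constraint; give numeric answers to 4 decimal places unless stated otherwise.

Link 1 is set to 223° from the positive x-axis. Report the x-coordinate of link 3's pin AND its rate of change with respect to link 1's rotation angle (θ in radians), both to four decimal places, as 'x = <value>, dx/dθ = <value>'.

geometry: r = 52 mm, L = 147 mm, e = 3 mm
crank pin P = (r cos θ, r sin θ) = (-38.030392, -35.463915)
h = r sin θ − e = -35.463915 − 3 = -38.463915
x = r cos θ + √(L² − h²) = -38.030392 + 141.878565 = 103.848173
dx/dθ = −r sin θ − h·r cos θ/√(L² − h²) (θ in radians; h = -38.463915) = 25.153705

x = 103.8482, dx/dθ = 25.1537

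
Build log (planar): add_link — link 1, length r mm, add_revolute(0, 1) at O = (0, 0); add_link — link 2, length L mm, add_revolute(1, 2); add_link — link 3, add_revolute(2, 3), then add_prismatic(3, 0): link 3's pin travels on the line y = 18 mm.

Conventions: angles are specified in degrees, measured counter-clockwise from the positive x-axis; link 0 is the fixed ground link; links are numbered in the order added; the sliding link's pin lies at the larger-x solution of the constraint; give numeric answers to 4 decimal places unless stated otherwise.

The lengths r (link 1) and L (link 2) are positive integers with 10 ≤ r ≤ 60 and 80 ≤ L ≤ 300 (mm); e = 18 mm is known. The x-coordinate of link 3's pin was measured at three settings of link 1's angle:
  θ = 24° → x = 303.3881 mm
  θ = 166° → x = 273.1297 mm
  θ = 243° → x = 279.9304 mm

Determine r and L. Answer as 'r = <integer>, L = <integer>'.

constraint per measurement: (x − r cos θ)² + (r sin θ − e)² = L²
subtracting the θ₁ and θ₂ equations cancels the r² and L² terms:
r = (x₁² − x₂²) / (2[(x₁cos θ₁ + e sin θ₁) − (x₂cos θ₂ + e sin θ₂)]) = 16.0000 → r = 16
L² = (x₁ − r cos θ₁)² + (r sin θ₁ − e)² = 83520.9767 → L = 289.0000 → L = 289
check at θ₃=243°: x = 279.9304 (printed 279.9304) ✓

r = 16, L = 289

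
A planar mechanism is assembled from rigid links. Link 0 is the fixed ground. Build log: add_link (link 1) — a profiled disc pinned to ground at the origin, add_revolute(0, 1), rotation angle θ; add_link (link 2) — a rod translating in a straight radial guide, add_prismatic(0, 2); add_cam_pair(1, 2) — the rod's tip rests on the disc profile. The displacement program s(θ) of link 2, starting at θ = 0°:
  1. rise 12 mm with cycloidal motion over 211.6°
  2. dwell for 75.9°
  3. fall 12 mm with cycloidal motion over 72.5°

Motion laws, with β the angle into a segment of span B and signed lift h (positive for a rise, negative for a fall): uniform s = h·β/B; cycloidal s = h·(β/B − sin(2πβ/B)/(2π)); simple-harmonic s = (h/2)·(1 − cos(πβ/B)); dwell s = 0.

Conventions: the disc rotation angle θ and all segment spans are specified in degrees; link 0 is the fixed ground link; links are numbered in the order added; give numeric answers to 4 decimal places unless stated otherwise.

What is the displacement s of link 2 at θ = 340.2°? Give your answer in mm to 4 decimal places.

seg 1 [0°–211.6°] cycloidal, h=12: full span → s += 12 → s = 12.0000
seg 2 [211.6°–287.5°] dwell: s stays 12.0000
seg 3 [287.5°–360°] cycloidal, h=-12: θ=340.2° here. β=52.7, B=72.5. -12·(0.7269 − sin(2π·0.7269)/(2π)) = -10.6125 → s = 1.3875

1.3875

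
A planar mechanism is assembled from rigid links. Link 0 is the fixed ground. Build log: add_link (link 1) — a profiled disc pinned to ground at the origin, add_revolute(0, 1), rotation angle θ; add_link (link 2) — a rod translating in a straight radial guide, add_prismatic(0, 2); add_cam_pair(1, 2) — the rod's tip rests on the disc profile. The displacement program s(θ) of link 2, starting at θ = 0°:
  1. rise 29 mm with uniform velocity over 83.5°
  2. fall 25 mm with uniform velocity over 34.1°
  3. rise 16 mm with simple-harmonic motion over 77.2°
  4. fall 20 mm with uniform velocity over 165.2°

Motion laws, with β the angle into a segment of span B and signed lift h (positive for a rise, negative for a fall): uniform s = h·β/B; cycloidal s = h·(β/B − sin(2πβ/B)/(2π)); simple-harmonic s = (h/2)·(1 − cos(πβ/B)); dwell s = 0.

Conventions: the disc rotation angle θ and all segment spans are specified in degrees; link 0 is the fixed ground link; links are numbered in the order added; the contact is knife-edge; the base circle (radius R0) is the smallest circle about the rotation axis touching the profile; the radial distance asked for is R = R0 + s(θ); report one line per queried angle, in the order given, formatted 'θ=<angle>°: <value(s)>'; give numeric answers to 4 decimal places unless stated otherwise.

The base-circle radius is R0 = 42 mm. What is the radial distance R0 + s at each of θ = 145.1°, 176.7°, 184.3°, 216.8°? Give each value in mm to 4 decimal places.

seg 1 [0°–83.5°] uniform, h=29: full span → s += 29 → s = 29.0000
seg 2 [83.5°–117.6°] uniform, h=-25: full span → s += -25 → s = 4.0000
seg 3 [117.6°–194.8°] simple-harmonic, h=16: θ=145.1° here. β=27.5, B=77.2. 16/2·(1 − cos(π·0.3562)) = 4.5080 → s = 8.5080
seg 3 [117.6°–194.8°] simple-harmonic, h=16: θ=176.7° here. β=59.1, B=77.2. 16/2·(1 − cos(π·0.7655)) = 13.9262 → s = 17.9262
seg 3 [117.6°–194.8°] simple-harmonic, h=16: θ=184.3° here. β=66.7, B=77.2. 16/2·(1 − cos(π·0.8640)) = 15.2807 → s = 19.2807
seg 3 [117.6°–194.8°] simple-harmonic, h=16: full span → s += 16 → s = 20.0000
seg 4 [194.8°–360°] uniform, h=-20: θ=216.8° here. β=22, B=165.2. -20·22/165.2 = -2.6634 → s = 17.3366
θ=145.1°: R = R0 + s = 42 + 8.5080 = 50.5080
θ=176.7°: R = R0 + s = 42 + 17.9262 = 59.9262
θ=184.3°: R = R0 + s = 42 + 19.2807 = 61.2807
θ=216.8°: R = R0 + s = 42 + 17.3366 = 59.3366

θ=145.1°: 50.5080
θ=176.7°: 59.9262
θ=184.3°: 61.2807
θ=216.8°: 59.3366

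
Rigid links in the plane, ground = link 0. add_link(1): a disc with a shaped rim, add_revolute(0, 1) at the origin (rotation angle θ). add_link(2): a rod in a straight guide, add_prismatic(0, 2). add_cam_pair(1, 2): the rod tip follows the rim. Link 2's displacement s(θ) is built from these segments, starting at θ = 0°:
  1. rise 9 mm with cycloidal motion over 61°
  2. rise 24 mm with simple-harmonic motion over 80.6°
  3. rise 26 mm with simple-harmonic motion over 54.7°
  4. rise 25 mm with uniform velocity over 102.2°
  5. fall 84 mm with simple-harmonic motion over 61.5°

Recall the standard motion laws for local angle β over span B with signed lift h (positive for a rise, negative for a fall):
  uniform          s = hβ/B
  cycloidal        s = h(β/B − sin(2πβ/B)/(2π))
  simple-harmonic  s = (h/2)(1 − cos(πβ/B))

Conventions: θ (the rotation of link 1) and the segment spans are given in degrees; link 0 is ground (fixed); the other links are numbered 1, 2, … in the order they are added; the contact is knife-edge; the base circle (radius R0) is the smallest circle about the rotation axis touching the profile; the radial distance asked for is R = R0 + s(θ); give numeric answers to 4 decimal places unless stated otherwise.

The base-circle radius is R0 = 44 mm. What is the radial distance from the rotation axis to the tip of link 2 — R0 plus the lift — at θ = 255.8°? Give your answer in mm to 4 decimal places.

segment 1 (0° to 61°, cycloidal, h = 9) is passed completely: s = 0.0000 + (9) = 9.0000
segment 2 (61° to 141.6°, simple-harmonic, h = 24) is passed completely: s = 9.0000 + (24) = 33.0000
segment 3 (141.6° to 196.3°, simple-harmonic, h = 26) is passed completely: s = 33.0000 + (26) = 59.0000
θ = 255.8° falls in segment 4 (196.3° to 298.5°, uniform, h = 25): β = 255.8 − 196.3 = 59.5°, B = 102.2°; Δs = 25·59.5/102.2 = 14.5548; s = 59.0000 + 14.5548 = 73.5548
R = R0 + s = 44 + 73.5548 = 117.5548

117.5548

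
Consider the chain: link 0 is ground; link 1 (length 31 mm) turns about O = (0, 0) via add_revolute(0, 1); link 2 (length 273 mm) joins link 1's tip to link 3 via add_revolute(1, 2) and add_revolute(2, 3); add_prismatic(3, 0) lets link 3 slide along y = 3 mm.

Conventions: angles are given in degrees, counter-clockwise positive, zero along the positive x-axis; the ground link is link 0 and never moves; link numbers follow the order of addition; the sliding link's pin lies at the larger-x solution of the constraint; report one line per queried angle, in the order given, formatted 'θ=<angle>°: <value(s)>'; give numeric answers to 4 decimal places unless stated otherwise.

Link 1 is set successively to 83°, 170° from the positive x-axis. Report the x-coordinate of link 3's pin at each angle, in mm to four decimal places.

geometry: r = 31 mm, L = 273 mm, e = 3 mm
θ=83°: crank pin P = (r cos θ, r sin θ) = (3.777950, 30.768931)
θ=83°: h = r sin θ − e = 30.768931 − 3 = 27.768931
θ=83°: x = r cos θ + √(L² − h²) = 3.777950 + 271.584032 = 275.361982
θ=170°: crank pin P = (r cos θ, r sin θ) = (-30.529040, 5.383094)
θ=170°: h = r sin θ − e = 5.383094 − 3 = 2.383094
θ=170°: x = r cos θ + √(L² − h²) = -30.529040 + 272.989598 = 242.460558

θ=83°: 275.3620
θ=170°: 242.4606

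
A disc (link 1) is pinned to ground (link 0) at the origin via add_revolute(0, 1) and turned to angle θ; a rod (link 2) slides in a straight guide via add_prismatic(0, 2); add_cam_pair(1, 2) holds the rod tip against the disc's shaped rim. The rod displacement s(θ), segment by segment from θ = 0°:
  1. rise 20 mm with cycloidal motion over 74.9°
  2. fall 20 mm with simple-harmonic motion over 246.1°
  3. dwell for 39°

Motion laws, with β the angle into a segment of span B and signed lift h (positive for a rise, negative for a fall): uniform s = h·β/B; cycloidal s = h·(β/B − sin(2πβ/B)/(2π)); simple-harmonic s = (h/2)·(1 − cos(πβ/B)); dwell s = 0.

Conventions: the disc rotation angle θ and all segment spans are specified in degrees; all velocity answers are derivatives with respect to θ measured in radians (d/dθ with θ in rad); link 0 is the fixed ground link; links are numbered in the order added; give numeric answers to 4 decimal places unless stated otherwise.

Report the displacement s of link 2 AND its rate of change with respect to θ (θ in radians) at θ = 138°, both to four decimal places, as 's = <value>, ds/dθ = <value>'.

segment 1 (0° to 74.9°, cycloidal, h = 20) is passed completely: s = 0.0000 + (20) = 20.0000
θ = 138° falls in segment 2 (74.9° to 321°, simple-harmonic, h = -20): β = 138 − 74.9 = 63.1°, B = 246.1°; Δs = -20/2·(1 − cos(π·0.2564)) = -3.0725; s = 20.0000 − 3.0725 = 16.9275
velocity in seg [74.9°–321°] (simple-harmonic), θ in radians: β = 63.1° = 1.1013 rad, B = 246.1° = 4.2953 rad; ds/dθ = (πh/(2B)) sin(πβ/B) = (π·(-20)/(2·4.2953)) sin(π·0.2564) = -5.274781 mm/rad

s = 16.9275, ds/dθ = -5.2748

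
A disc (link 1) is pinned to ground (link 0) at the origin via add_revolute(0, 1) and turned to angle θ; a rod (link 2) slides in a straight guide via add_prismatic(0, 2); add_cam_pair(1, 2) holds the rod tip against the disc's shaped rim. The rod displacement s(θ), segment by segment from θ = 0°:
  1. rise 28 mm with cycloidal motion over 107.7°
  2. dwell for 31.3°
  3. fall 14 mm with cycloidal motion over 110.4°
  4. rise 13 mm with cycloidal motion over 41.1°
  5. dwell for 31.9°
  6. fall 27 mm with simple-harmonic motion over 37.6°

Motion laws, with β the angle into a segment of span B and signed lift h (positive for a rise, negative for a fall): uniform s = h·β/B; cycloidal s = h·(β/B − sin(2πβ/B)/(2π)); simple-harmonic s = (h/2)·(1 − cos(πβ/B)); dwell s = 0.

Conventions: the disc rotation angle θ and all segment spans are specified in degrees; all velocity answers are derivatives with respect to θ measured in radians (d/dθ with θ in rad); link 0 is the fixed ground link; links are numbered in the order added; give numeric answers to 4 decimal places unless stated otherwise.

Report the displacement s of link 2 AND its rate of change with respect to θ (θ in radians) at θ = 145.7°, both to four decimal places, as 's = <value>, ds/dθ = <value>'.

segment 1 (0° to 107.7°, cycloidal, h = 28) is passed completely: s = 0.0000 + (28) = 28.0000
segment 2 (107.7° to 139°, dwell): s unchanged at 28.0000
θ = 145.7° falls in segment 3 (139° to 249.4°, cycloidal, h = -14): β = 145.7 − 139 = 6.7°, B = 110.4°; Δs = -14·(0.0607 − sin(2π·0.0607)/(2π)) = -0.0204; s = 28.0000 − 0.0204 = 27.9796
velocity in seg [139°–249.4°] (cycloidal), θ in radians: β = 6.7° = 0.1169 rad, B = 110.4° = 1.9268 rad; ds/dθ = (h/B)(1 − cos(2πβ/B)) = ((-14)/1.9268)(1 − cos(2π·0.0607)) = -0.521860 mm/rad

s = 27.9796, ds/dθ = -0.5219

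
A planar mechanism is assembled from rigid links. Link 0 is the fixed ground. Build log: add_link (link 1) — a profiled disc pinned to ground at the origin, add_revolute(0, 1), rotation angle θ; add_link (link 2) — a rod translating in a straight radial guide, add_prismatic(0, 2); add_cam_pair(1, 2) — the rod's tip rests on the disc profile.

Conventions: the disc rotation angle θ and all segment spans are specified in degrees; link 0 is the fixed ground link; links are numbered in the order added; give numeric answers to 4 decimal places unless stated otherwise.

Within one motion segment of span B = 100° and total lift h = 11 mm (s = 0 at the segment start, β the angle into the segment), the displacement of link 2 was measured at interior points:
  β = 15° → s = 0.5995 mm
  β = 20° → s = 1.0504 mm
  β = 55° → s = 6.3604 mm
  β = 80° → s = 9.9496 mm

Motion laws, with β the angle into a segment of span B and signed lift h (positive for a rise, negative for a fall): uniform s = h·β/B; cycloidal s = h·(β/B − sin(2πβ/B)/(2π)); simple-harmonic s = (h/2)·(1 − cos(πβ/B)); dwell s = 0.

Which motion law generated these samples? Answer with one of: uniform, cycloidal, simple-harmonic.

candidates at β/B = r: uniform s = h·r (linear in β); cycloidal s = h·(r − sin(2πr)/(2π)); simple-harmonic s = (h/2)(1 − cos(πr))
β=15°: printed 0.5995 | uniform 1.6500, cycloidal 0.2337, simple-harmonic 0.5995
β=20°: printed 1.0504 | uniform 2.2000, cycloidal 0.5350, simple-harmonic 1.0504
β=55°: printed 6.3604 | uniform 6.0500, cycloidal 6.5910, simple-harmonic 6.3604
β=80°: printed 9.9496 | uniform 8.8000, cycloidal 10.4650, simple-harmonic 9.9496
only one law matches every sample → simple-harmonic

simple-harmonic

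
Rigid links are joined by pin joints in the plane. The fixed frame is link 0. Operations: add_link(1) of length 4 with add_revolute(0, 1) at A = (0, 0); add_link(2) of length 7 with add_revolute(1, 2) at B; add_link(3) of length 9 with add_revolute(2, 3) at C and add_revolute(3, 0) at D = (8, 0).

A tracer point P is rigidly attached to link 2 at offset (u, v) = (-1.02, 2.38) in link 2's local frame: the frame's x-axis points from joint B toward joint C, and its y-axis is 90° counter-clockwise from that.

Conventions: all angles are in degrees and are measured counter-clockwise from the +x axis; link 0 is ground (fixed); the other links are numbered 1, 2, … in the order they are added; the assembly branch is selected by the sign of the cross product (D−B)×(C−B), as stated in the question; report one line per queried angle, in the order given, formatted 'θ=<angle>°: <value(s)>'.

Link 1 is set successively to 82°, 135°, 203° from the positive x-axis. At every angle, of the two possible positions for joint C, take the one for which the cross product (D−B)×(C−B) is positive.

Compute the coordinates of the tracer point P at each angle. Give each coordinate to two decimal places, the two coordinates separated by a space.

A=(0,0), D=(8.00,0)
θ=82°: B = A + 4.00·(cos82°, sin82°) = (0.5567, 3.9611)
θ=82°: |BD| = 8.4317
θ=82°: circle(B,7.00) ∩ circle(D,9.00): a=2.3182, h=6.6050
θ=82°:   candidates: C₊=(5.7061,8.7028) cross=55.691; C₋=(-0.4998,-2.9587) cross=-55.691
θ=82°:   branch + wants cross > 0 → take C=(5.7061,8.7028) (cross=55.691)
θ=82°: ex = (C−B)/|BC| = (0.7356,0.6774); ey = (-0.6774,0.7356)
θ=82°: P = B + -1.02·ex + 2.38·ey = (-1.8058,5.0209)
θ=135°: B = A + 4.00·(cos135°, sin135°) = (-2.8284, 2.8284)
θ=135°: |BD| = 11.1917
θ=135°: circle(B,7.00) ∩ circle(D,9.00): a=4.1662, h=5.6252
θ=135°:   candidates: C₊=(2.6242,7.2181) cross=62.955; C₋=(-0.2191,-3.6670) cross=-62.955
θ=135°:   branch + wants cross > 0 → take C=(2.6242,7.2181) (cross=62.955)
θ=135°: ex = (C−B)/|BC| = (0.7789,0.6271); ey = (-0.6271,0.7789)
θ=135°: P = B + -1.02·ex + 2.38·ey = (-5.1154,4.0427)
θ=203°: B = A + 4.00·(cos203°, sin203°) = (-3.6820, -1.5629)
θ=203°: |BD| = 11.7861
θ=203°: circle(B,7.00) ∩ circle(D,9.00): a=4.5355, h=5.3319
θ=203°:   candidates: C₊=(0.1064,4.3233) cross=62.842; C₋=(1.5205,-6.2463) cross=-62.842
θ=203°:   branch + wants cross > 0 → take C=(0.1064,4.3233) (cross=62.842)
θ=203°: ex = (C−B)/|BC| = (0.5412,0.8409); ey = (-0.8409,0.5412)
θ=203°: P = B + -1.02·ex + 2.38·ey = (-6.2354,-1.1326)

θ=82°: -1.81 5.02
θ=135°: -5.12 4.04
θ=203°: -6.24 -1.13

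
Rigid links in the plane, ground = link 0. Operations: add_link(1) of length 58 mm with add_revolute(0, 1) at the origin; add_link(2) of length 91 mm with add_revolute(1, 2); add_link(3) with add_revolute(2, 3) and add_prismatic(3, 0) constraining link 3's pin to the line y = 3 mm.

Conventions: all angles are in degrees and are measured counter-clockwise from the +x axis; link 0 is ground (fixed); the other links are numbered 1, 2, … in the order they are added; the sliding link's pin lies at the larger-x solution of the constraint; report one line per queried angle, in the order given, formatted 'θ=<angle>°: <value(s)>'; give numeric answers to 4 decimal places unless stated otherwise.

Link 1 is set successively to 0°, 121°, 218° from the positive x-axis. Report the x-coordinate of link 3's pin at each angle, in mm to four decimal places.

geometry: r = 58 mm, L = 91 mm, e = 3 mm
θ=0°: crank pin P = (r cos θ, r sin θ) = (58.000000, 0.000000)
θ=0°: h = r sin θ − e = 0.000000 − 3 = -3.000000
θ=0°: x = r cos θ + √(L² − h²) = 58.000000 + 90.950536 = 148.950536
θ=121°: crank pin P = (r cos θ, r sin θ) = (-29.872208, 49.715703)
θ=121°: h = r sin θ − e = 49.715703 − 3 = 46.715703
θ=121°: x = r cos θ + √(L² − h²) = -29.872208 + 78.093809 = 48.221601
θ=218°: crank pin P = (r cos θ, r sin θ) = (-45.704624, -35.708366)
θ=218°: h = r sin θ − e = -35.708366 − 3 = -38.708366
θ=218°: x = r cos θ + √(L² − h²) = -45.704624 + 82.356921 = 36.652297

θ=0°: 148.9505
θ=121°: 48.2216
θ=218°: 36.6523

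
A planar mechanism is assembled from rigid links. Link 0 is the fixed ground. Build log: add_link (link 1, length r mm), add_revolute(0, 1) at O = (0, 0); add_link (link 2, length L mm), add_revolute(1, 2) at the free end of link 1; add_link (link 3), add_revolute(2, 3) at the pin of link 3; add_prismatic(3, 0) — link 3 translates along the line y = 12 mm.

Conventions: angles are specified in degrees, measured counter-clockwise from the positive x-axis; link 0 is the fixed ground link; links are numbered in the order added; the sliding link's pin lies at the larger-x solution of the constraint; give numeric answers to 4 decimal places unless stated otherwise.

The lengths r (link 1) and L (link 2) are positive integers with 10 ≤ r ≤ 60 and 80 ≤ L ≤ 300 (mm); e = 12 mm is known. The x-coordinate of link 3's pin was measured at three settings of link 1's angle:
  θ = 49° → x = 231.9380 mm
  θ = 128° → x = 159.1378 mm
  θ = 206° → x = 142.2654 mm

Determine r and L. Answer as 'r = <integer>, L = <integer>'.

constraint per measurement: (x − r cos θ)² + (r sin θ − e)² = L²
subtracting the θ₁ and θ₂ equations cancels the r² and L² terms:
r = (x₁² − x₂²) / (2[(x₁cos θ₁ + e sin θ₁) − (x₂cos θ₂ + e sin θ₂)]) = 57.0000 → r = 57
L² = (x₁ − r cos θ₁)² + (r sin θ₁ − e)² = 38808.9810 → L = 197.0000 → L = 197
check at θ₃=206°: x = 142.2654 (printed 142.2654) ✓

r = 57, L = 197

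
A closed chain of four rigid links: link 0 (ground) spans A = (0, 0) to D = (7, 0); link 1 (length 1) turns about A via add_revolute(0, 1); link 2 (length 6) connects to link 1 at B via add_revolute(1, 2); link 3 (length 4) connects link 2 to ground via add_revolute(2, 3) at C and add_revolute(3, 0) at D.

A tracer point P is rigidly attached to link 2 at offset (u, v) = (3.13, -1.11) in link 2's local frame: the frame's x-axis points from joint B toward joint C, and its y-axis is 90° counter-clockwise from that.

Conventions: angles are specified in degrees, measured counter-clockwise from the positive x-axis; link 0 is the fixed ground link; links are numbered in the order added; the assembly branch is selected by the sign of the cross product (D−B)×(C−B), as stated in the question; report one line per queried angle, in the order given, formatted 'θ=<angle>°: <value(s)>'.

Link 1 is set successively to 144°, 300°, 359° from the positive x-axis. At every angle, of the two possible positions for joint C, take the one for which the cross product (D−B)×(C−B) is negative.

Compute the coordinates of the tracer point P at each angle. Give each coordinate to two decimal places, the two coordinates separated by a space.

A=(0,0), D=(7.00,0)
θ=144°: B = A + 1.00·(cos144°, sin144°) = (-0.8090, 0.5878)
θ=144°: |BD| = 7.8311
θ=144°: circle(B,6.00) ∩ circle(D,4.00): a=5.1925, h=3.0063
θ=144°:   candidates: C₊=(4.5945,3.1959) cross=23.543; C₋=(4.1432,-2.7998) cross=-23.543
θ=144°:   branch - wants cross < 0 → take C=(4.1432,-2.7998) (cross=-23.543)
θ=144°: ex = (C−B)/|BC| = (0.8254,-0.5646); ey = (0.5646,0.8254)
θ=144°: P = B + 3.13·ex + -1.11·ey = (1.1477,-2.0955)
θ=300°: B = A + 1.00·(cos300°, sin300°) = (0.5000, -0.8660)
θ=300°: |BD| = 6.5574
θ=300°: circle(B,6.00) ∩ circle(D,4.00): a=4.8037, h=3.5951
θ=300°:   candidates: C₊=(4.7868,3.3320) cross=23.574; C₋=(5.7364,-3.7952) cross=-23.574
θ=300°:   branch - wants cross < 0 → take C=(5.7364,-3.7952) (cross=-23.574)
θ=300°: ex = (C−B)/|BC| = (0.8727,-0.4882); ey = (0.4882,0.8727)
θ=300°: P = B + 3.13·ex + -1.11·ey = (2.6898,-3.3628)
θ=359°: B = A + 1.00·(cos359°, sin359°) = (0.9998, -0.0175)
θ=359°: |BD| = 6.0002
θ=359°: circle(B,6.00) ∩ circle(D,4.00): a=4.6667, h=3.7712
θ=359°:   candidates: C₊=(5.6556,3.7673) cross=22.628; C₋=(5.6775,-3.7750) cross=-22.628
θ=359°:   branch - wants cross < 0 → take C=(5.6775,-3.7750) (cross=-22.628)
θ=359°: ex = (C−B)/|BC| = (0.7796,-0.6263); ey = (0.6263,0.7796)
θ=359°: P = B + 3.13·ex + -1.11·ey = (2.7449,-2.8430)

θ=144°: 1.15 -2.10
θ=300°: 2.69 -3.36
θ=359°: 2.74 -2.84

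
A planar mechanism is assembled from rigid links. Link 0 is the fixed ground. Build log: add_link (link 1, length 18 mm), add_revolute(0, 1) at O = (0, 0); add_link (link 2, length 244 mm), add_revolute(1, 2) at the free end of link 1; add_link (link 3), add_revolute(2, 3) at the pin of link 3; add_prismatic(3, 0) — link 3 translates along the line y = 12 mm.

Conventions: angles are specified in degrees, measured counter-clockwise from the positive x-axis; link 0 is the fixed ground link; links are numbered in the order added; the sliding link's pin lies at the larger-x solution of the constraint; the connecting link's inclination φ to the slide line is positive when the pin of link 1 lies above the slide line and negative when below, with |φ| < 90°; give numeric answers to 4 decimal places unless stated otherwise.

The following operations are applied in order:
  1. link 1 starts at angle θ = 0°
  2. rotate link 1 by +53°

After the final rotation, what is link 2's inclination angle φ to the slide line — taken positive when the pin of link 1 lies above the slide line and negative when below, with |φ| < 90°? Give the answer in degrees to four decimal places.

geometry: r = 18 mm, L = 244 mm, e = 12 mm; θ starts at 0°
rotate link 1 by +53°: θ ← 0° +53° = 53°
h = r sin θ − e = 14.375439 − 12 = 2.375439
sin φ = h / L = 2.375439 / 244 = 0.00973541
φ = arcsin(0.00973541) = 0.557807°

0.5578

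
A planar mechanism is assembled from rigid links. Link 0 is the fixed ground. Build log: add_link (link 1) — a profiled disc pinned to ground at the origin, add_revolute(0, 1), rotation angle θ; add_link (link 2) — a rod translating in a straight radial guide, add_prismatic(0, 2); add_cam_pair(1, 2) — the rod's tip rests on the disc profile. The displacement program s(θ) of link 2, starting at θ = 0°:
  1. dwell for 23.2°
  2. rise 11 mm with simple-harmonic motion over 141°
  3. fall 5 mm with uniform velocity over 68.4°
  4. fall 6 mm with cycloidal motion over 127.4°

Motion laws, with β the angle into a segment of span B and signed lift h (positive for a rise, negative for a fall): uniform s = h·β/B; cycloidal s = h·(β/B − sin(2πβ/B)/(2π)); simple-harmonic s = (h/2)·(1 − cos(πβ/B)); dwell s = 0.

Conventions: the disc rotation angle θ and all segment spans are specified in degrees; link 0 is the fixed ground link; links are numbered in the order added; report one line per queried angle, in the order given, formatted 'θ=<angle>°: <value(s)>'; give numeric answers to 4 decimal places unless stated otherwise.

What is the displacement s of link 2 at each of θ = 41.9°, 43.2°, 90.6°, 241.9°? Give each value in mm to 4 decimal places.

seg 1 [0°–23.2°] dwell: s stays 0.0000
seg 2 [23.2°–164.2°] simple-harmonic, h=11: θ=41.9° here. β=18.7, B=141. 11/2·(1 − cos(π·0.1326)) = 0.4705 → s = 0.4705
seg 2 [23.2°–164.2°] simple-harmonic, h=11: θ=43.2° here. β=20, B=141. 11/2·(1 − cos(π·0.1418)) = 0.5371 → s = 0.5371
seg 2 [23.2°–164.2°] simple-harmonic, h=11: θ=90.6° here. β=67.4, B=141. 11/2·(1 − cos(π·0.4780)) = 5.1204 → s = 5.1204
seg 2 [23.2°–164.2°] simple-harmonic, h=11: full span → s += 11 → s = 11.0000
seg 3 [164.2°–232.6°] uniform, h=-5: full span → s += -5 → s = 6.0000
seg 4 [232.6°–360°] cycloidal, h=-6: θ=241.9° here. β=9.3, B=127.4. -6·(0.0730 − sin(2π·0.0730)/(2π)) = -0.0152 → s = 5.9848

θ=41.9°: 0.4705
θ=43.2°: 0.5371
θ=90.6°: 5.1204
θ=241.9°: 5.9848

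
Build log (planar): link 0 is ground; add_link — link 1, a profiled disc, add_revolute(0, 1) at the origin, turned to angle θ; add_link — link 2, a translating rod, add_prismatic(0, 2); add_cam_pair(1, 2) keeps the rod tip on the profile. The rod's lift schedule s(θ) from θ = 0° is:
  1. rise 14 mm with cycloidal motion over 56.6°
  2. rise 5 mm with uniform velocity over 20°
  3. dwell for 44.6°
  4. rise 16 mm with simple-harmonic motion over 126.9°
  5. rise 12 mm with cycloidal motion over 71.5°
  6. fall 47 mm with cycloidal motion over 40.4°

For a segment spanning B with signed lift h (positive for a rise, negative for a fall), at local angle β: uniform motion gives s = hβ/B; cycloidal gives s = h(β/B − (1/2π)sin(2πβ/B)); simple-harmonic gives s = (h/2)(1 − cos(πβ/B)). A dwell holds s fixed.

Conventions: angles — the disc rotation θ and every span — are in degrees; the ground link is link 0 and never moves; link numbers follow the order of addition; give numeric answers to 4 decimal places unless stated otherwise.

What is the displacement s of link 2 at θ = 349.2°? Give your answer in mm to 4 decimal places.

seg 1 [0°–56.6°] cycloidal, h=14: full span → s += 14 → s = 14.0000
seg 2 [56.6°–76.6°] uniform, h=5: full span → s += 5 → s = 19.0000
seg 3 [76.6°–121.2°] dwell: s stays 19.0000
seg 4 [121.2°–248.1°] simple-harmonic, h=16: full span → s += 16 → s = 35.0000
seg 5 [248.1°–319.6°] cycloidal, h=12: full span → s += 12 → s = 47.0000
seg 6 [319.6°–360°] cycloidal, h=-47: θ=349.2° here. β=29.6, B=40.4. -47·(0.7327 − sin(2π·0.7327)/(2π)) = -41.8716 → s = 5.1284

5.1284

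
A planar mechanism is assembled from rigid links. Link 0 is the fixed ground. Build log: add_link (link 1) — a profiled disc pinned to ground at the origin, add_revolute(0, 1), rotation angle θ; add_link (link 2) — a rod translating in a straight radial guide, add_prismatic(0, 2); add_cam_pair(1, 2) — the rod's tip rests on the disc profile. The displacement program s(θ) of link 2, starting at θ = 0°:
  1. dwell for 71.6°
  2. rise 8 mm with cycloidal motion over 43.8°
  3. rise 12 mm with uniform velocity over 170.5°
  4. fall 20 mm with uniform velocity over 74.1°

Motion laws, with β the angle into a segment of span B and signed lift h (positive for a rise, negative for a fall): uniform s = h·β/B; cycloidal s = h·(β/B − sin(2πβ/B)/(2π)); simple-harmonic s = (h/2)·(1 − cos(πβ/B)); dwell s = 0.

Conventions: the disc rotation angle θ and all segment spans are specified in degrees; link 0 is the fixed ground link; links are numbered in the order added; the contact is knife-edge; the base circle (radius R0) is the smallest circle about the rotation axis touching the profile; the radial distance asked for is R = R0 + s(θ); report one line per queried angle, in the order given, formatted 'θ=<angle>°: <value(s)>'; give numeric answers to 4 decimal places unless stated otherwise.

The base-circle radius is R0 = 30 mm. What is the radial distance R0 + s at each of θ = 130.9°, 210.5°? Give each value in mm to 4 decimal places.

seg 1 [0°–71.6°] dwell: s stays 0.0000
seg 2 [71.6°–115.4°] cycloidal, h=8: full span → s += 8 → s = 8.0000
seg 3 [115.4°–285.9°] uniform, h=12: θ=130.9° here. β=15.5, B=170.5. 12·15.5/170.5 = 1.0909 → s = 9.0909
seg 3 [115.4°–285.9°] uniform, h=12: θ=210.5° here. β=95.1, B=170.5. 12·95.1/170.5 = 6.6933 → s = 14.6933
θ=130.9°: R = R0 + s = 30 + 9.0909 = 39.0909
θ=210.5°: R = R0 + s = 30 + 14.6933 = 44.6933

θ=130.9°: 39.0909
θ=210.5°: 44.6933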